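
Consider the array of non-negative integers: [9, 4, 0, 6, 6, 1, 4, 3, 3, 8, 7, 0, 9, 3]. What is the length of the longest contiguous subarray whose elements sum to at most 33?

8

Extend to the right; shrink from the left whenever the sum exceeds 33:
add 9: [9] sum 9, len 1
add 4: [9, 4] sum 13, len 2
add 0: [9, 4, 0] sum 13, len 3
add 6: [9, 4, 0, 6] sum 19, len 4
add 6: [9, 4, 0, 6, 6] sum 25, len 5
add 1: [9, 4, 0, 6, 6, 1] sum 26, len 6
add 4: [9, 4, 0, 6, 6, 1, 4] sum 30, len 7
add 3: [9, 4, 0, 6, 6, 1, 4, 3] sum 33, len 8
add 3: [4, 0, 6, 6, 1, 4, 3, 3] sum 27, len 8
add 8: [0, 6, 6, 1, 4, 3, 3, 8] sum 31, len 8
add 7: [6, 1, 4, 3, 3, 8, 7] sum 32, len 7
add 0: [6, 1, 4, 3, 3, 8, 7, 0] sum 32, len 8
add 9: [3, 3, 8, 7, 0, 9] sum 30, len 6
add 3: [3, 3, 8, 7, 0, 9, 3] sum 33, len 7
Longest length seen: 8.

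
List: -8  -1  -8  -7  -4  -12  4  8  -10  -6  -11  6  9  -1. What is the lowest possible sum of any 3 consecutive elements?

-27

(-8, -1, -8) → sum -17
(-1, -8, -7) → sum -16
(-8, -7, -4) → sum -19
(-7, -4, -12) → sum -23
(-4, -12, 4) → sum -12
(-12, 4, 8) → sum 0
(4, 8, -10) → sum 2
(8, -10, -6) → sum -8
(-10, -6, -11) → sum -27
(-6, -11, 6) → sum -11
(-11, 6, 9) → sum 4
(6, 9, -1) → sum 14
Lowest of these is -27.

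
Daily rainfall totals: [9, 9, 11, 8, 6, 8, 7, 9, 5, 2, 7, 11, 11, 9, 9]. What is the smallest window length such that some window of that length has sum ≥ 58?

add 9: running sum 9 < 58
add 9: running sum 18 < 58
add 11: running sum 29 < 58
add 8: running sum 37 < 58
add 6: running sum 43 < 58
add 8: running sum 51 < 58
end 6: [9, 9, 11, 8, 6, 8, 7] sum 58, len 7
end 7: [9, 11, 8, 6, 8, 7, 9] sum 58, len 7
end 8: [9, 11, 8, 6, 8, 7, 9, 5] sum 63, len 8
end 9: [9, 11, 8, 6, 8, 7, 9, 5, 2] sum 65, len 9
end 10: [11, 8, 6, 8, 7, 9, 5, 2, 7] sum 63, len 9
end 11: [8, 6, 8, 7, 9, 5, 2, 7, 11] sum 63, len 9
end 12: [8, 7, 9, 5, 2, 7, 11, 11] sum 60, len 8
end 13: [7, 9, 5, 2, 7, 11, 11, 9] sum 61, len 8
end 14: [9, 5, 2, 7, 11, 11, 9, 9] sum 63, len 8
Shortest qualifying length: 7.

7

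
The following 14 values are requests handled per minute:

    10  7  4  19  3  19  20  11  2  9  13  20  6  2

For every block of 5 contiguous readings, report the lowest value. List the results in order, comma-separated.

3, 3, 3, 3, 2, 2, 2, 2, 2, 2

Sliding a size-5 window across the 14 values:
[10, 7, 4, 19, 3] → min 3
[7, 4, 19, 3, 19] → min 3
[4, 19, 3, 19, 20] → min 3
[19, 3, 19, 20, 11] → min 3
[3, 19, 20, 11, 2] → min 2
[19, 20, 11, 2, 9] → min 2
[20, 11, 2, 9, 13] → min 2
[11, 2, 9, 13, 20] → min 2
[2, 9, 13, 20, 6] → min 2
[9, 13, 20, 6, 2] → min 2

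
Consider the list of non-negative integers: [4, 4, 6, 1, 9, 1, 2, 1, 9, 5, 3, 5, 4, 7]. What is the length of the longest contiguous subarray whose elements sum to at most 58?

13

Extend to the right; shrink from the left whenever the sum exceeds 58:
→ 4: sum 4, len 1
→ 4: sum 8, len 2
→ 6: sum 14, len 3
→ 1: sum 15, len 4
→ 9: sum 24, len 5
→ 1: sum 25, len 6
→ 2: sum 27, len 7
→ 1: sum 28, len 8
→ 9: sum 37, len 9
→ 5: sum 42, len 10
→ 3: sum 45, len 11
→ 5: sum 50, len 12
→ 4: sum 54, len 13
→ 7 (dropped 4): sum 57, len 13
Longest length seen: 13.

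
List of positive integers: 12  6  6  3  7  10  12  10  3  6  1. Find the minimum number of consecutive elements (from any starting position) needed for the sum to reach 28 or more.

Extend right; whenever the sum reaches 28, record the length and shrink from the left:
add 12: running sum 12 < 28
add 6: running sum 18 < 28
add 6: running sum 24 < 28
add 3: running sum 27 < 28
end 4: [12, 6, 6, 3, 7] sum 34, len 5
end 5: [6, 6, 3, 7, 10] sum 32, len 5
end 6: [7, 10, 12] sum 29, len 3
end 7: [10, 12, 10] sum 32, len 3
end 8: [10, 12, 10, 3] sum 35, len 4
end 9: [12, 10, 3, 6] sum 31, len 4
end 10: [12, 10, 3, 6, 1] sum 32, len 5
Shortest qualifying length: 3.

3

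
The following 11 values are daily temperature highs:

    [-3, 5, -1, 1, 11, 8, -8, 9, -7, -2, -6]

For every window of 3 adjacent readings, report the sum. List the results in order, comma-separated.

[-3, 5, -1] → sum 1
[5, -1, 1] → sum 5
[-1, 1, 11] → sum 11
[1, 11, 8] → sum 20
[11, 8, -8] → sum 11
[8, -8, 9] → sum 9
[-8, 9, -7] → sum -6
[9, -7, -2] → sum 0
[-7, -2, -6] → sum -15

1, 5, 11, 20, 11, 9, -6, 0, -15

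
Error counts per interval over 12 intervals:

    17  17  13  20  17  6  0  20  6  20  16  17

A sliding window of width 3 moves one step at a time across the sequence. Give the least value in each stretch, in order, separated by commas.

13, 13, 13, 6, 0, 0, 0, 6, 6, 16

[17, 17, 13] → min 13
[17, 13, 20] → min 13
[13, 20, 17] → min 13
[20, 17, 6] → min 6
[17, 6, 0] → min 0
[6, 0, 20] → min 0
[0, 20, 6] → min 0
[20, 6, 20] → min 6
[6, 20, 16] → min 6
[20, 16, 17] → min 16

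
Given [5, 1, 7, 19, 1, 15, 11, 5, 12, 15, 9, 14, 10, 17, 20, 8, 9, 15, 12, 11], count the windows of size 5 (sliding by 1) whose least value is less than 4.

5

(5, 1, 7, 19, 1) → min 1  < 4 ✓
(1, 7, 19, 1, 15) → min 1  < 4 ✓
(7, 19, 1, 15, 11) → min 1  < 4 ✓
(19, 1, 15, 11, 5) → min 1  < 4 ✓
(1, 15, 11, 5, 12) → min 1  < 4 ✓
(15, 11, 5, 12, 15) → min 5
(11, 5, 12, 15, 9) → min 5
(5, 12, 15, 9, 14) → min 5
(12, 15, 9, 14, 10) → min 9
(15, 9, 14, 10, 17) → min 9
(9, 14, 10, 17, 20) → min 9
(14, 10, 17, 20, 8) → min 8
(10, 17, 20, 8, 9) → min 8
(17, 20, 8, 9, 15) → min 8
(20, 8, 9, 15, 12) → min 8
(8, 9, 15, 12, 11) → min 8
5 windows satisfy the condition.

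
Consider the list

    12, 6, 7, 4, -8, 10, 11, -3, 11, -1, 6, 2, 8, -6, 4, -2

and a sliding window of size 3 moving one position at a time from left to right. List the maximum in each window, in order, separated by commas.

12, 7, 7, 10, 11, 11, 11, 11, 11, 6, 8, 8, 8, 4

12 6 7 → max 12
6 7 4 → max 7
7 4 -8 → max 7
4 -8 10 → max 10
-8 10 11 → max 11
10 11 -3 → max 11
11 -3 11 → max 11
-3 11 -1 → max 11
11 -1 6 → max 11
-1 6 2 → max 6
6 2 8 → max 8
2 8 -6 → max 8
8 -6 4 → max 8
-6 4 -2 → max 4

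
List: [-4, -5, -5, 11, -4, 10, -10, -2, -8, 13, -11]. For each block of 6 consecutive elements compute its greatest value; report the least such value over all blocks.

11

[-4, -5, -5, 11, -4, 10] → max 11
[-5, -5, 11, -4, 10, -10] → max 11
[-5, 11, -4, 10, -10, -2] → max 11
[11, -4, 10, -10, -2, -8] → max 11
[-4, 10, -10, -2, -8, 13] → max 13
[10, -10, -2, -8, 13, -11] → max 13
Least of these is 11.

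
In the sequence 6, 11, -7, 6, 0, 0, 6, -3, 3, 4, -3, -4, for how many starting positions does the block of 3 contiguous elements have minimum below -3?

4

[6, 11, -7] → min -7  < -3 ✓
[11, -7, 6] → min -7  < -3 ✓
[-7, 6, 0] → min -7  < -3 ✓
[6, 0, 0] → min 0
[0, 0, 6] → min 0
[0, 6, -3] → min -3
[6, -3, 3] → min -3
[-3, 3, 4] → min -3
[3, 4, -3] → min -3
[4, -3, -4] → min -4  < -3 ✓
4 windows satisfy the condition.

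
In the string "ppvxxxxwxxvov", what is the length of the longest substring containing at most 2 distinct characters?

7

Extend right; when distinct count exceeds 2, shrink from the left:
add p: window [p] (1 distinct), len 1
add p: window [p, p] (1 distinct), len 2
add v: window [p, p, v] (2 distinct), len 3
add x: window [v, x] (2 distinct), len 2
add x: window [v, x, x] (2 distinct), len 3
add x: window [v, x, x, x] (2 distinct), len 4
add x: window [v, x, x, x, x] (2 distinct), len 5
add w: window [x, x, x, x, w] (2 distinct), len 5
add x: window [x, x, x, x, w, x] (2 distinct), len 6
add x: window [x, x, x, x, w, x, x] (2 distinct), len 7
add v: window [x, x, v] (2 distinct), len 3
add o: window [v, o] (2 distinct), len 2
add v: window [v, o, v] (2 distinct), len 3
Longest length with ≤2 distinct: 7.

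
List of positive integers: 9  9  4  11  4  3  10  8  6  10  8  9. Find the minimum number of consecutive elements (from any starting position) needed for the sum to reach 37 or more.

5

add 9: running sum 9 < 37
add 9: running sum 18 < 37
add 4: running sum 22 < 37
add 11: running sum 33 < 37
add 4: shortest ending here [9, 9, 4, 11, 4] sum 37, len 5
add 3: shortest ending here [9, 9, 4, 11, 4, 3] sum 40, len 6
add 10: shortest ending here [9, 4, 11, 4, 3, 10] sum 41, len 6
add 8: shortest ending here [4, 11, 4, 3, 10, 8] sum 40, len 6
add 6: shortest ending here [11, 4, 3, 10, 8, 6] sum 42, len 6
add 10: shortest ending here [3, 10, 8, 6, 10] sum 37, len 5
add 8: shortest ending here [10, 8, 6, 10, 8] sum 42, len 5
add 9: shortest ending here [8, 6, 10, 8, 9] sum 41, len 5
Shortest qualifying length: 5.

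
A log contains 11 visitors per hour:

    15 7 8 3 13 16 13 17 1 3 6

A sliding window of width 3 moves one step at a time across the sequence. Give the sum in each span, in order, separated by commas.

(15, 7, 8) → sum 30
(7, 8, 3) → sum 18
(8, 3, 13) → sum 24
(3, 13, 16) → sum 32
(13, 16, 13) → sum 42
(16, 13, 17) → sum 46
(13, 17, 1) → sum 31
(17, 1, 3) → sum 21
(1, 3, 6) → sum 10

30, 18, 24, 32, 42, 46, 31, 21, 10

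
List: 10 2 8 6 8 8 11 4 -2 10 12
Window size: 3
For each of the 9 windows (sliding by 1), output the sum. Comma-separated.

(10, 2, 8) → sum 20
(2, 8, 6) → sum 16
(8, 6, 8) → sum 22
(6, 8, 8) → sum 22
(8, 8, 11) → sum 27
(8, 11, 4) → sum 23
(11, 4, -2) → sum 13
(4, -2, 10) → sum 12
(-2, 10, 12) → sum 20

20, 16, 22, 22, 27, 23, 13, 12, 20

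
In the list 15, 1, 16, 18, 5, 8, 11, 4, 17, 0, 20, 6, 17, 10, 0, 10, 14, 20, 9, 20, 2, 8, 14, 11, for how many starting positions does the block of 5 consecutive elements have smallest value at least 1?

(15, 1, 16, 18, 5) → min 1  ≥ 1 ✓
(1, 16, 18, 5, 8) → min 1  ≥ 1 ✓
(16, 18, 5, 8, 11) → min 5  ≥ 1 ✓
(18, 5, 8, 11, 4) → min 4  ≥ 1 ✓
(5, 8, 11, 4, 17) → min 4  ≥ 1 ✓
(8, 11, 4, 17, 0) → min 0
(11, 4, 17, 0, 20) → min 0
(4, 17, 0, 20, 6) → min 0
(17, 0, 20, 6, 17) → min 0
(0, 20, 6, 17, 10) → min 0
(20, 6, 17, 10, 0) → min 0
(6, 17, 10, 0, 10) → min 0
(17, 10, 0, 10, 14) → min 0
(10, 0, 10, 14, 20) → min 0
(0, 10, 14, 20, 9) → min 0
(10, 14, 20, 9, 20) → min 9  ≥ 1 ✓
(14, 20, 9, 20, 2) → min 2  ≥ 1 ✓
(20, 9, 20, 2, 8) → min 2  ≥ 1 ✓
(9, 20, 2, 8, 14) → min 2  ≥ 1 ✓
(20, 2, 8, 14, 11) → min 2  ≥ 1 ✓
10 windows satisfy the condition.

10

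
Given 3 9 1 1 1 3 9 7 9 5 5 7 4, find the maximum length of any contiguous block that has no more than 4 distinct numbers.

9

[3] 1 distinct, len 1
[3, 9] 2 distinct, len 2
[3, 9, 1] 3 distinct, len 3
[3, 9, 1, 1] 3 distinct, len 4
[3, 9, 1, 1, 1] 3 distinct, len 5
[3, 9, 1, 1, 1, 3] 3 distinct, len 6
[3, 9, 1, 1, 1, 3, 9] 3 distinct, len 7
[3, 9, 1, 1, 1, 3, 9, 7] 4 distinct, len 8
[3, 9, 1, 1, 1, 3, 9, 7, 9] 4 distinct, len 9
[3, 9, 7, 9, 5] 4 distinct, len 5
[3, 9, 7, 9, 5, 5] 4 distinct, len 6
[3, 9, 7, 9, 5, 5, 7] 4 distinct, len 7
[9, 7, 9, 5, 5, 7, 4] 4 distinct, len 7
Longest length with ≤4 distinct: 9.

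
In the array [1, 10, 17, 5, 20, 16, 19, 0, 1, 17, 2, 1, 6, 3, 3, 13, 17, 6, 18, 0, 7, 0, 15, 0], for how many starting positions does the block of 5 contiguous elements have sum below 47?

[1, 10, 17, 5, 20] → sum 53
[10, 17, 5, 20, 16] → sum 68
[17, 5, 20, 16, 19] → sum 77
[5, 20, 16, 19, 0] → sum 60
[20, 16, 19, 0, 1] → sum 56
[16, 19, 0, 1, 17] → sum 53
[19, 0, 1, 17, 2] → sum 39  < 47 ✓
[0, 1, 17, 2, 1] → sum 21  < 47 ✓
[1, 17, 2, 1, 6] → sum 27  < 47 ✓
[17, 2, 1, 6, 3] → sum 29  < 47 ✓
[2, 1, 6, 3, 3] → sum 15  < 47 ✓
[1, 6, 3, 3, 13] → sum 26  < 47 ✓
[6, 3, 3, 13, 17] → sum 42  < 47 ✓
[3, 3, 13, 17, 6] → sum 42  < 47 ✓
[3, 13, 17, 6, 18] → sum 57
[13, 17, 6, 18, 0] → sum 54
[17, 6, 18, 0, 7] → sum 48
[6, 18, 0, 7, 0] → sum 31  < 47 ✓
[18, 0, 7, 0, 15] → sum 40  < 47 ✓
[0, 7, 0, 15, 0] → sum 22  < 47 ✓
11 windows satisfy the condition.

11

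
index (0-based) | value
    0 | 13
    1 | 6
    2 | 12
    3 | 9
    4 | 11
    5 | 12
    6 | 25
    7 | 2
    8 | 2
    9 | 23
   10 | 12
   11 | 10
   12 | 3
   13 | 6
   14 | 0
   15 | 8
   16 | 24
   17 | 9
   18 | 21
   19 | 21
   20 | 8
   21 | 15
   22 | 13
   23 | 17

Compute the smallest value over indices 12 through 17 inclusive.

0

Elements at indices 12..17: 3, 6, 0, 8, 24, 9
min(3, 6, 0, 8, 24, 9) = 0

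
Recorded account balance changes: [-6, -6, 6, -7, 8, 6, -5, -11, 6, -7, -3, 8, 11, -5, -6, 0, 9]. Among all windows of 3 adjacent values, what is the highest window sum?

16

Window sums for each of the 15 positions:
(-6, -6, 6) → sum -6
(-6, 6, -7) → sum -7
(6, -7, 8) → sum 7
(-7, 8, 6) → sum 7
(8, 6, -5) → sum 9
(6, -5, -11) → sum -10
(-5, -11, 6) → sum -10
(-11, 6, -7) → sum -12
(6, -7, -3) → sum -4
(-7, -3, 8) → sum -2
(-3, 8, 11) → sum 16
(8, 11, -5) → sum 14
(11, -5, -6) → sum 0
(-5, -6, 0) → sum -11
(-6, 0, 9) → sum 3
Highest of these is 16.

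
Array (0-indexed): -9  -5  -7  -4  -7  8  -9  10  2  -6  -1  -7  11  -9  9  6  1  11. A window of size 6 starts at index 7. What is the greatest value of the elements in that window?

11

Elements at indices 7..12: 10, 2, -6, -1, -7, 11
max(10, 2, -6, -1, -7, 11) = 11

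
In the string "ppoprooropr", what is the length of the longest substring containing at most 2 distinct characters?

[p] 1 distinct, len 1
[p, p] 1 distinct, len 2
[p, p, o] 2 distinct, len 3
[p, p, o, p] 2 distinct, len 4
[p, r] 2 distinct, len 2
[r, o] 2 distinct, len 2
[r, o, o] 2 distinct, len 3
[r, o, o, r] 2 distinct, len 4
[r, o, o, r, o] 2 distinct, len 5
[o, p] 2 distinct, len 2
[p, r] 2 distinct, len 2
Longest length with ≤2 distinct: 5.

5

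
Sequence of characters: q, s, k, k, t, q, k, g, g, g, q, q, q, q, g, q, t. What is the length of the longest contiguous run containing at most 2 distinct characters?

[q] 1 distinct, len 1
[q, s] 2 distinct, len 2
[s, k] 2 distinct, len 2
[s, k, k] 2 distinct, len 3
[k, k, t] 2 distinct, len 3
[t, q] 2 distinct, len 2
[q, k] 2 distinct, len 2
[k, g] 2 distinct, len 2
[k, g, g] 2 distinct, len 3
[k, g, g, g] 2 distinct, len 4
[g, g, g, q] 2 distinct, len 4
[g, g, g, q, q] 2 distinct, len 5
[g, g, g, q, q, q] 2 distinct, len 6
[g, g, g, q, q, q, q] 2 distinct, len 7
[g, g, g, q, q, q, q, g] 2 distinct, len 8
[g, g, g, q, q, q, q, g, q] 2 distinct, len 9
[q, t] 2 distinct, len 2
Longest length with ≤2 distinct: 9.

9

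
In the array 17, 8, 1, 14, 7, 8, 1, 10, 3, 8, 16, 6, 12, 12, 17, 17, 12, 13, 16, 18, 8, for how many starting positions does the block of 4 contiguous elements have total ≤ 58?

16

17 8 1 14 → sum 40  ≤ 58 ✓
8 1 14 7 → sum 30  ≤ 58 ✓
1 14 7 8 → sum 30  ≤ 58 ✓
14 7 8 1 → sum 30  ≤ 58 ✓
7 8 1 10 → sum 26  ≤ 58 ✓
8 1 10 3 → sum 22  ≤ 58 ✓
1 10 3 8 → sum 22  ≤ 58 ✓
10 3 8 16 → sum 37  ≤ 58 ✓
3 8 16 6 → sum 33  ≤ 58 ✓
8 16 6 12 → sum 42  ≤ 58 ✓
16 6 12 12 → sum 46  ≤ 58 ✓
6 12 12 17 → sum 47  ≤ 58 ✓
12 12 17 17 → sum 58  ≤ 58 ✓
12 17 17 12 → sum 58  ≤ 58 ✓
17 17 12 13 → sum 59
17 12 13 16 → sum 58  ≤ 58 ✓
12 13 16 18 → sum 59
13 16 18 8 → sum 55  ≤ 58 ✓
16 windows satisfy the condition.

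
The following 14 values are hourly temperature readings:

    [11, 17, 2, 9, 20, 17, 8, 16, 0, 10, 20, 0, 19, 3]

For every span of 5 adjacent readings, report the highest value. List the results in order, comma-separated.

[11, 17, 2, 9, 20] → max 20
[17, 2, 9, 20, 17] → max 20
[2, 9, 20, 17, 8] → max 20
[9, 20, 17, 8, 16] → max 20
[20, 17, 8, 16, 0] → max 20
[17, 8, 16, 0, 10] → max 17
[8, 16, 0, 10, 20] → max 20
[16, 0, 10, 20, 0] → max 20
[0, 10, 20, 0, 19] → max 20
[10, 20, 0, 19, 3] → max 20

20, 20, 20, 20, 20, 17, 20, 20, 20, 20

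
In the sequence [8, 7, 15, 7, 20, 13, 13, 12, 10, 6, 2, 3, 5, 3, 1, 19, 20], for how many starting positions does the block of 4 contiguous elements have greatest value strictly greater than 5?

12

8 7 15 7 → max 15  > 5 ✓
7 15 7 20 → max 20  > 5 ✓
15 7 20 13 → max 20  > 5 ✓
7 20 13 13 → max 20  > 5 ✓
20 13 13 12 → max 20  > 5 ✓
13 13 12 10 → max 13  > 5 ✓
13 12 10 6 → max 13  > 5 ✓
12 10 6 2 → max 12  > 5 ✓
10 6 2 3 → max 10  > 5 ✓
6 2 3 5 → max 6  > 5 ✓
2 3 5 3 → max 5
3 5 3 1 → max 5
5 3 1 19 → max 19  > 5 ✓
3 1 19 20 → max 20  > 5 ✓
12 windows satisfy the condition.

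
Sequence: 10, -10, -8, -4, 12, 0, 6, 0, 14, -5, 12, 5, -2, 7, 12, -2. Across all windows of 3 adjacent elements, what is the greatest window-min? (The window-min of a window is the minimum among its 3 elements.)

Window mins for each of the 14 positions:
(10, -10, -8) → min -10
(-10, -8, -4) → min -10
(-8, -4, 12) → min -8
(-4, 12, 0) → min -4
(12, 0, 6) → min 0
(0, 6, 0) → min 0
(6, 0, 14) → min 0
(0, 14, -5) → min -5
(14, -5, 12) → min -5
(-5, 12, 5) → min -5
(12, 5, -2) → min -2
(5, -2, 7) → min -2
(-2, 7, 12) → min -2
(7, 12, -2) → min -2
Greatest of these is 0.

0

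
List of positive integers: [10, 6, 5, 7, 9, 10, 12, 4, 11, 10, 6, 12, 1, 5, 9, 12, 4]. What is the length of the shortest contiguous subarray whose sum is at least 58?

add 10: running sum 10 < 58
add 6: running sum 16 < 58
add 5: running sum 21 < 58
add 7: running sum 28 < 58
add 9: running sum 37 < 58
add 10: running sum 47 < 58
add 12: shortest ending here [10, 6, 5, 7, 9, 10, 12] sum 59, len 7
add 4: shortest ending here [10, 6, 5, 7, 9, 10, 12, 4] sum 63, len 8
add 11: shortest ending here [5, 7, 9, 10, 12, 4, 11] sum 58, len 7
add 10: shortest ending here [7, 9, 10, 12, 4, 11, 10] sum 63, len 7
add 6: shortest ending here [9, 10, 12, 4, 11, 10, 6] sum 62, len 7
add 12: shortest ending here [10, 12, 4, 11, 10, 6, 12] sum 65, len 7
add 1: shortest ending here [10, 12, 4, 11, 10, 6, 12, 1] sum 66, len 8
add 5: shortest ending here [12, 4, 11, 10, 6, 12, 1, 5] sum 61, len 8
add 9: shortest ending here [4, 11, 10, 6, 12, 1, 5, 9] sum 58, len 8
add 12: shortest ending here [11, 10, 6, 12, 1, 5, 9, 12] sum 66, len 8
add 4: shortest ending here [10, 6, 12, 1, 5, 9, 12, 4] sum 59, len 8
Shortest qualifying length: 7.

7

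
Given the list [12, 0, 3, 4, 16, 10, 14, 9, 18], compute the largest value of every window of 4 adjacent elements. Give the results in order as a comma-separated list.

12, 16, 16, 16, 16, 18

12 0 3 4 → max 12
0 3 4 16 → max 16
3 4 16 10 → max 16
4 16 10 14 → max 16
16 10 14 9 → max 16
10 14 9 18 → max 18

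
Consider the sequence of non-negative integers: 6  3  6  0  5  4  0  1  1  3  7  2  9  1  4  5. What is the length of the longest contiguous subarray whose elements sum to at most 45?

add 6: [6] sum 6, len 1
add 3: [6, 3] sum 9, len 2
add 6: [6, 3, 6] sum 15, len 3
add 0: [6, 3, 6, 0] sum 15, len 4
add 5: [6, 3, 6, 0, 5] sum 20, len 5
add 4: [6, 3, 6, 0, 5, 4] sum 24, len 6
add 0: [6, 3, 6, 0, 5, 4, 0] sum 24, len 7
add 1: [6, 3, 6, 0, 5, 4, 0, 1] sum 25, len 8
add 1: [6, 3, 6, 0, 5, 4, 0, 1, 1] sum 26, len 9
add 3: [6, 3, 6, 0, 5, 4, 0, 1, 1, 3] sum 29, len 10
add 7: [6, 3, 6, 0, 5, 4, 0, 1, 1, 3, 7] sum 36, len 11
add 2: [6, 3, 6, 0, 5, 4, 0, 1, 1, 3, 7, 2] sum 38, len 12
add 9: [3, 6, 0, 5, 4, 0, 1, 1, 3, 7, 2, 9] sum 41, len 12
add 1: [3, 6, 0, 5, 4, 0, 1, 1, 3, 7, 2, 9, 1] sum 42, len 13
add 4: [6, 0, 5, 4, 0, 1, 1, 3, 7, 2, 9, 1, 4] sum 43, len 13
add 5: [0, 5, 4, 0, 1, 1, 3, 7, 2, 9, 1, 4, 5] sum 42, len 13
Longest length seen: 13.

13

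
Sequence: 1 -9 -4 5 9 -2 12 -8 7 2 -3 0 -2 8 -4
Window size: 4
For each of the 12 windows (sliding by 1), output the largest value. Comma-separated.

5, 9, 9, 12, 12, 12, 12, 7, 7, 2, 8, 8

Sliding a size-4 window across the 15 values:
1 -9 -4 5 → max 5
-9 -4 5 9 → max 9
-4 5 9 -2 → max 9
5 9 -2 12 → max 12
9 -2 12 -8 → max 12
-2 12 -8 7 → max 12
12 -8 7 2 → max 12
-8 7 2 -3 → max 7
7 2 -3 0 → max 7
2 -3 0 -2 → max 2
-3 0 -2 8 → max 8
0 -2 8 -4 → max 8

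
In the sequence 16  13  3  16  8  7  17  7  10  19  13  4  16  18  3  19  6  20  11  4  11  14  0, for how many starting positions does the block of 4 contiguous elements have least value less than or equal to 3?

(16, 13, 3, 16) → min 3  ≤ 3 ✓
(13, 3, 16, 8) → min 3  ≤ 3 ✓
(3, 16, 8, 7) → min 3  ≤ 3 ✓
(16, 8, 7, 17) → min 7
(8, 7, 17, 7) → min 7
(7, 17, 7, 10) → min 7
(17, 7, 10, 19) → min 7
(7, 10, 19, 13) → min 7
(10, 19, 13, 4) → min 4
(19, 13, 4, 16) → min 4
(13, 4, 16, 18) → min 4
(4, 16, 18, 3) → min 3  ≤ 3 ✓
(16, 18, 3, 19) → min 3  ≤ 3 ✓
(18, 3, 19, 6) → min 3  ≤ 3 ✓
(3, 19, 6, 20) → min 3  ≤ 3 ✓
(19, 6, 20, 11) → min 6
(6, 20, 11, 4) → min 4
(20, 11, 4, 11) → min 4
(11, 4, 11, 14) → min 4
(4, 11, 14, 0) → min 0  ≤ 3 ✓
8 windows satisfy the condition.

8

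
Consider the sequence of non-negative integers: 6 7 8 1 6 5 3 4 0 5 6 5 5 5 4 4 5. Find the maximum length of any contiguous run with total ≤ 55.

→ 6: sum 6, len 1
→ 7: sum 13, len 2
→ 8: sum 21, len 3
→ 1: sum 22, len 4
→ 6: sum 28, len 5
→ 5: sum 33, len 6
→ 3: sum 36, len 7
→ 4: sum 40, len 8
→ 0: sum 40, len 9
→ 5: sum 45, len 10
→ 6: sum 51, len 11
→ 5 (dropped 6): sum 50, len 11
→ 5: sum 55, len 12
→ 5 (dropped 7): sum 53, len 12
→ 4 (dropped 8): sum 49, len 12
→ 4: sum 53, len 13
→ 5 (dropped 1, 6): sum 51, len 12
Longest length seen: 13.

13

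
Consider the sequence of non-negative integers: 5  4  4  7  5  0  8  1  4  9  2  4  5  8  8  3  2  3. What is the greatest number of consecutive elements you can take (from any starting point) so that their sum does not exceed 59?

13

add 5: [5] sum 5, len 1
add 4: [5, 4] sum 9, len 2
add 4: [5, 4, 4] sum 13, len 3
add 7: [5, 4, 4, 7] sum 20, len 4
add 5: [5, 4, 4, 7, 5] sum 25, len 5
add 0: [5, 4, 4, 7, 5, 0] sum 25, len 6
add 8: [5, 4, 4, 7, 5, 0, 8] sum 33, len 7
add 1: [5, 4, 4, 7, 5, 0, 8, 1] sum 34, len 8
add 4: [5, 4, 4, 7, 5, 0, 8, 1, 4] sum 38, len 9
add 9: [5, 4, 4, 7, 5, 0, 8, 1, 4, 9] sum 47, len 10
add 2: [5, 4, 4, 7, 5, 0, 8, 1, 4, 9, 2] sum 49, len 11
add 4: [5, 4, 4, 7, 5, 0, 8, 1, 4, 9, 2, 4] sum 53, len 12
add 5: [5, 4, 4, 7, 5, 0, 8, 1, 4, 9, 2, 4, 5] sum 58, len 13
add 8: [4, 7, 5, 0, 8, 1, 4, 9, 2, 4, 5, 8] sum 57, len 12
add 8: [5, 0, 8, 1, 4, 9, 2, 4, 5, 8, 8] sum 54, len 11
add 3: [5, 0, 8, 1, 4, 9, 2, 4, 5, 8, 8, 3] sum 57, len 12
add 2: [5, 0, 8, 1, 4, 9, 2, 4, 5, 8, 8, 3, 2] sum 59, len 13
add 3: [0, 8, 1, 4, 9, 2, 4, 5, 8, 8, 3, 2, 3] sum 57, len 13
Longest length seen: 13.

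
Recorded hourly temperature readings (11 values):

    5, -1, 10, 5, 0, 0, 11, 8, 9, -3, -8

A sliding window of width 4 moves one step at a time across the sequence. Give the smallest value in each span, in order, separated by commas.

(5, -1, 10, 5) → min -1
(-1, 10, 5, 0) → min -1
(10, 5, 0, 0) → min 0
(5, 0, 0, 11) → min 0
(0, 0, 11, 8) → min 0
(0, 11, 8, 9) → min 0
(11, 8, 9, -3) → min -3
(8, 9, -3, -8) → min -8

-1, -1, 0, 0, 0, 0, -3, -8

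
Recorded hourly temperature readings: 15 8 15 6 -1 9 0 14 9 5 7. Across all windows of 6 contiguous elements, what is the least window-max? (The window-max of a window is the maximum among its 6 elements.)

Window maxs for each of the 6 positions:
(15, 8, 15, 6, -1, 9) → max 15
(8, 15, 6, -1, 9, 0) → max 15
(15, 6, -1, 9, 0, 14) → max 15
(6, -1, 9, 0, 14, 9) → max 14
(-1, 9, 0, 14, 9, 5) → max 14
(9, 0, 14, 9, 5, 7) → max 14
Least of these is 14.

14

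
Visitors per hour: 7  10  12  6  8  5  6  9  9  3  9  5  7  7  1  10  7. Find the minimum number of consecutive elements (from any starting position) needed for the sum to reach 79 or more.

add 7: running sum 7 < 79
add 10: running sum 17 < 79
add 12: running sum 29 < 79
add 6: running sum 35 < 79
add 8: running sum 43 < 79
add 5: running sum 48 < 79
add 6: running sum 54 < 79
add 9: running sum 63 < 79
add 9: running sum 72 < 79
add 3: running sum 75 < 79
end 10: [7, 10, 12, 6, 8, 5, 6, 9, 9, 3, 9] sum 84, len 11
end 11: [10, 12, 6, 8, 5, 6, 9, 9, 3, 9, 5] sum 82, len 11
end 12: [12, 6, 8, 5, 6, 9, 9, 3, 9, 5, 7] sum 79, len 11
end 13: [12, 6, 8, 5, 6, 9, 9, 3, 9, 5, 7, 7] sum 86, len 12
end 14: [12, 6, 8, 5, 6, 9, 9, 3, 9, 5, 7, 7, 1] sum 87, len 13
end 15: [8, 5, 6, 9, 9, 3, 9, 5, 7, 7, 1, 10] sum 79, len 12
end 16: [8, 5, 6, 9, 9, 3, 9, 5, 7, 7, 1, 10, 7] sum 86, len 13
Shortest qualifying length: 11.

11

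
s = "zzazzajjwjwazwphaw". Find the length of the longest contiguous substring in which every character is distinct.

add z: [z] len 1
add z (repeat z, move left end past it): [z] len 1
add a: [z, a] len 2
add z (repeat z, move left end past it): [a, z] len 2
add z (repeat z, move left end past it): [z] len 1
add a: [z, a] len 2
add j: [z, a, j] len 3
add j (repeat j, move left end past it): [j] len 1
add w: [j, w] len 2
add j (repeat j, move left end past it): [w, j] len 2
add w (repeat w, move left end past it): [j, w] len 2
add a: [j, w, a] len 3
add z: [j, w, a, z] len 4
add w (repeat w, move left end past it): [a, z, w] len 3
add p: [a, z, w, p] len 4
add h: [a, z, w, p, h] len 5
add a (repeat a, move left end past it): [z, w, p, h, a] len 5
add w (repeat w, move left end past it): [p, h, a, w] len 4
Longest all-distinct length: 5.

5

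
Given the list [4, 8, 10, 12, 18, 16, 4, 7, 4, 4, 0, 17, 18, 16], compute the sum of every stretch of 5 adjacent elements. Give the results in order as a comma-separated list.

52, 64, 60, 57, 49, 35, 19, 32, 43, 55

(4, 8, 10, 12, 18) → sum 52
(8, 10, 12, 18, 16) → sum 64
(10, 12, 18, 16, 4) → sum 60
(12, 18, 16, 4, 7) → sum 57
(18, 16, 4, 7, 4) → sum 49
(16, 4, 7, 4, 4) → sum 35
(4, 7, 4, 4, 0) → sum 19
(7, 4, 4, 0, 17) → sum 32
(4, 4, 0, 17, 18) → sum 43
(4, 0, 17, 18, 16) → sum 55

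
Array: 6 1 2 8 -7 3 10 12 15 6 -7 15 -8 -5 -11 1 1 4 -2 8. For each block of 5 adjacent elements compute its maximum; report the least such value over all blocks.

(6, 1, 2, 8, -7) → max 8
(1, 2, 8, -7, 3) → max 8
(2, 8, -7, 3, 10) → max 10
(8, -7, 3, 10, 12) → max 12
(-7, 3, 10, 12, 15) → max 15
(3, 10, 12, 15, 6) → max 15
(10, 12, 15, 6, -7) → max 15
(12, 15, 6, -7, 15) → max 15
(15, 6, -7, 15, -8) → max 15
(6, -7, 15, -8, -5) → max 15
(-7, 15, -8, -5, -11) → max 15
(15, -8, -5, -11, 1) → max 15
(-8, -5, -11, 1, 1) → max 1
(-5, -11, 1, 1, 4) → max 4
(-11, 1, 1, 4, -2) → max 4
(1, 1, 4, -2, 8) → max 8
Least of these is 1.

1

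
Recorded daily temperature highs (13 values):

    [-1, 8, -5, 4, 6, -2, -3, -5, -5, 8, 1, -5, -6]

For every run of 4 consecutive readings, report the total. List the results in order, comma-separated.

6, 13, 3, 5, -4, -15, -5, -1, -1, -2

Sliding a size-4 window across the 13 values:
-1 8 -5 4 → sum 6
8 -5 4 6 → sum 13
-5 4 6 -2 → sum 3
4 6 -2 -3 → sum 5
6 -2 -3 -5 → sum -4
-2 -3 -5 -5 → sum -15
-3 -5 -5 8 → sum -5
-5 -5 8 1 → sum -1
-5 8 1 -5 → sum -1
8 1 -5 -6 → sum -2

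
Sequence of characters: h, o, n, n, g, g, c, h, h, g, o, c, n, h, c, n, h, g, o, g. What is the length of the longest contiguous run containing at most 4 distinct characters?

Extend right; when distinct count exceeds 4, shrink from the left:
[h] 1 distinct, len 1
[h, o] 2 distinct, len 2
[h, o, n] 3 distinct, len 3
[h, o, n, n] 3 distinct, len 4
[h, o, n, n, g] 4 distinct, len 5
[h, o, n, n, g, g] 4 distinct, len 6
[o, n, n, g, g, c] 4 distinct, len 6
[n, n, g, g, c, h] 4 distinct, len 6
[n, n, g, g, c, h, h] 4 distinct, len 7
[n, n, g, g, c, h, h, g] 4 distinct, len 8
[g, g, c, h, h, g, o] 4 distinct, len 7
[g, g, c, h, h, g, o, c] 4 distinct, len 8
[g, o, c, n] 4 distinct, len 4
[o, c, n, h] 4 distinct, len 4
[o, c, n, h, c] 4 distinct, len 5
[o, c, n, h, c, n] 4 distinct, len 6
[o, c, n, h, c, n, h] 4 distinct, len 7
[c, n, h, c, n, h, g] 4 distinct, len 7
[n, h, g, o] 4 distinct, len 4
[n, h, g, o, g] 4 distinct, len 5
Longest length with ≤4 distinct: 8.

8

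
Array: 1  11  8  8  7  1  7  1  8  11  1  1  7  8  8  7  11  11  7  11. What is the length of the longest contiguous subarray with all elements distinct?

add 1: [1] len 1
add 11: [1, 11] len 2
add 8: [1, 11, 8] len 3
add 8 (repeat 8, move left end past it): [8] len 1
add 7: [8, 7] len 2
add 1: [8, 7, 1] len 3
add 7 (repeat 7, move left end past it): [1, 7] len 2
add 1 (repeat 1, move left end past it): [7, 1] len 2
add 8: [7, 1, 8] len 3
add 11: [7, 1, 8, 11] len 4
add 1 (repeat 1, move left end past it): [8, 11, 1] len 3
add 1 (repeat 1, move left end past it): [1] len 1
add 7: [1, 7] len 2
add 8: [1, 7, 8] len 3
add 8 (repeat 8, move left end past it): [8] len 1
add 7: [8, 7] len 2
add 11: [8, 7, 11] len 3
add 11 (repeat 11, move left end past it): [11] len 1
add 7: [11, 7] len 2
add 11 (repeat 11, move left end past it): [7, 11] len 2
Longest all-distinct length: 4.

4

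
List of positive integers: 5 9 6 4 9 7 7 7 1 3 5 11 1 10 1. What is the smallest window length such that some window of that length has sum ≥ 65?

11

add 5: running sum 5 < 65
add 9: running sum 14 < 65
add 6: running sum 20 < 65
add 4: running sum 24 < 65
add 9: running sum 33 < 65
add 7: running sum 40 < 65
add 7: running sum 47 < 65
add 7: running sum 54 < 65
add 1: running sum 55 < 65
add 3: running sum 58 < 65
add 5: running sum 63 < 65
add 11: shortest ending here [9, 6, 4, 9, 7, 7, 7, 1, 3, 5, 11] sum 69, len 11
add 1: shortest ending here [9, 6, 4, 9, 7, 7, 7, 1, 3, 5, 11, 1] sum 70, len 12
add 10: shortest ending here [4, 9, 7, 7, 7, 1, 3, 5, 11, 1, 10] sum 65, len 11
add 1: shortest ending here [4, 9, 7, 7, 7, 1, 3, 5, 11, 1, 10, 1] sum 66, len 12
Shortest qualifying length: 11.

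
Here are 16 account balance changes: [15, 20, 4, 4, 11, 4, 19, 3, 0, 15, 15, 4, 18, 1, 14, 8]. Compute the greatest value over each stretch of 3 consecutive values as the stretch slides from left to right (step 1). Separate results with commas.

15 20 4 → max 20
20 4 4 → max 20
4 4 11 → max 11
4 11 4 → max 11
11 4 19 → max 19
4 19 3 → max 19
19 3 0 → max 19
3 0 15 → max 15
0 15 15 → max 15
15 15 4 → max 15
15 4 18 → max 18
4 18 1 → max 18
18 1 14 → max 18
1 14 8 → max 14

20, 20, 11, 11, 19, 19, 19, 15, 15, 15, 18, 18, 18, 14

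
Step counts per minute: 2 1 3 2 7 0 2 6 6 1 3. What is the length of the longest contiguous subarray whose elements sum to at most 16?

Extend to the right; shrink from the left whenever the sum exceeds 16:
[2] sum 2 len 1
[2, 1] sum 3 len 2
[2, 1, 3] sum 6 len 3
[2, 1, 3, 2] sum 8 len 4
[2, 1, 3, 2, 7] sum 15 len 5
[2, 1, 3, 2, 7, 0] sum 15 len 6
[1, 3, 2, 7, 0, 2] sum 15 len 6
[7, 0, 2, 6] sum 15 len 4
[0, 2, 6, 6] sum 14 len 4
[0, 2, 6, 6, 1] sum 15 len 5
[6, 6, 1, 3] sum 16 len 4
Longest length seen: 6.

6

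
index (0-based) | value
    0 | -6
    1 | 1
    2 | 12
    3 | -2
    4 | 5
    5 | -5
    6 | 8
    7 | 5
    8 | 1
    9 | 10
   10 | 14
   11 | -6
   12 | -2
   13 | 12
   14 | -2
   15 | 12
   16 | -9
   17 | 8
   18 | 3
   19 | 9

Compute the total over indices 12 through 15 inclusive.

Elements at indices 12..15: -2, 12, -2, 12
sum(-2, 12, -2, 12) = 20

20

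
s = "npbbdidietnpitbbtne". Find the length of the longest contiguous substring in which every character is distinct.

6

add n: [n] len 1
add p: [n, p] len 2
add b: [n, p, b] len 3
add b (repeat b, move left end past it): [b] len 1
add d: [b, d] len 2
add i: [b, d, i] len 3
add d (repeat d, move left end past it): [i, d] len 2
add i (repeat i, move left end past it): [d, i] len 2
add e: [d, i, e] len 3
add t: [d, i, e, t] len 4
add n: [d, i, e, t, n] len 5
add p: [d, i, e, t, n, p] len 6
add i (repeat i, move left end past it): [e, t, n, p, i] len 5
add t (repeat t, move left end past it): [n, p, i, t] len 4
add b: [n, p, i, t, b] len 5
add b (repeat b, move left end past it): [b] len 1
add t: [b, t] len 2
add n: [b, t, n] len 3
add e: [b, t, n, e] len 4
Longest all-distinct length: 6.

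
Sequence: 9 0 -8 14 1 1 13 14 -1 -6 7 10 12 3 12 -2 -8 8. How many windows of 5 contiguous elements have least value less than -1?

[9, 0, -8, 14, 1] → min -8  < -1 ✓
[0, -8, 14, 1, 1] → min -8  < -1 ✓
[-8, 14, 1, 1, 13] → min -8  < -1 ✓
[14, 1, 1, 13, 14] → min 1
[1, 1, 13, 14, -1] → min -1
[1, 13, 14, -1, -6] → min -6  < -1 ✓
[13, 14, -1, -6, 7] → min -6  < -1 ✓
[14, -1, -6, 7, 10] → min -6  < -1 ✓
[-1, -6, 7, 10, 12] → min -6  < -1 ✓
[-6, 7, 10, 12, 3] → min -6  < -1 ✓
[7, 10, 12, 3, 12] → min 3
[10, 12, 3, 12, -2] → min -2  < -1 ✓
[12, 3, 12, -2, -8] → min -8  < -1 ✓
[3, 12, -2, -8, 8] → min -8  < -1 ✓
11 windows satisfy the condition.

11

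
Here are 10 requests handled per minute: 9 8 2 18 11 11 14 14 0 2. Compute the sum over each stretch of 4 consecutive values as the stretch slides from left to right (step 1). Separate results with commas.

Sliding a size-4 window across the 10 values:
(9, 8, 2, 18) → sum 37
(8, 2, 18, 11) → sum 39
(2, 18, 11, 11) → sum 42
(18, 11, 11, 14) → sum 54
(11, 11, 14, 14) → sum 50
(11, 14, 14, 0) → sum 39
(14, 14, 0, 2) → sum 30

37, 39, 42, 54, 50, 39, 30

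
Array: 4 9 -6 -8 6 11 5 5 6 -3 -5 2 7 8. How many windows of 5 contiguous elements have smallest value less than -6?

4

(4, 9, -6, -8, 6) → min -8  < -6 ✓
(9, -6, -8, 6, 11) → min -8  < -6 ✓
(-6, -8, 6, 11, 5) → min -8  < -6 ✓
(-8, 6, 11, 5, 5) → min -8  < -6 ✓
(6, 11, 5, 5, 6) → min 5
(11, 5, 5, 6, -3) → min -3
(5, 5, 6, -3, -5) → min -5
(5, 6, -3, -5, 2) → min -5
(6, -3, -5, 2, 7) → min -5
(-3, -5, 2, 7, 8) → min -5
4 windows satisfy the condition.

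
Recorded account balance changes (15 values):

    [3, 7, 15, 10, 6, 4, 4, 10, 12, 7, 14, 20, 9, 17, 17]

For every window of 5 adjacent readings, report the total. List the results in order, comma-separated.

Sliding a size-5 window across the 15 values:
[3, 7, 15, 10, 6] → sum 41
[7, 15, 10, 6, 4] → sum 42
[15, 10, 6, 4, 4] → sum 39
[10, 6, 4, 4, 10] → sum 34
[6, 4, 4, 10, 12] → sum 36
[4, 4, 10, 12, 7] → sum 37
[4, 10, 12, 7, 14] → sum 47
[10, 12, 7, 14, 20] → sum 63
[12, 7, 14, 20, 9] → sum 62
[7, 14, 20, 9, 17] → sum 67
[14, 20, 9, 17, 17] → sum 77

41, 42, 39, 34, 36, 37, 47, 63, 62, 67, 77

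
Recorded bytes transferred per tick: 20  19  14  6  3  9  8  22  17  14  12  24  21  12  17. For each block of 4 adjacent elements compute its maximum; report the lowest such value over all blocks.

9

Window maxs for each of the 12 positions:
20 19 14 6 → max 20
19 14 6 3 → max 19
14 6 3 9 → max 14
6 3 9 8 → max 9
3 9 8 22 → max 22
9 8 22 17 → max 22
8 22 17 14 → max 22
22 17 14 12 → max 22
17 14 12 24 → max 24
14 12 24 21 → max 24
12 24 21 12 → max 24
24 21 12 17 → max 24
Lowest of these is 9.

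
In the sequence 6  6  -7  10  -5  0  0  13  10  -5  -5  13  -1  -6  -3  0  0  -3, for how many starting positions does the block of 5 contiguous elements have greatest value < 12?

5

6 6 -7 10 -5 → max 10  < 12 ✓
6 -7 10 -5 0 → max 10  < 12 ✓
-7 10 -5 0 0 → max 10  < 12 ✓
10 -5 0 0 13 → max 13
-5 0 0 13 10 → max 13
0 0 13 10 -5 → max 13
0 13 10 -5 -5 → max 13
13 10 -5 -5 13 → max 13
10 -5 -5 13 -1 → max 13
-5 -5 13 -1 -6 → max 13
-5 13 -1 -6 -3 → max 13
13 -1 -6 -3 0 → max 13
-1 -6 -3 0 0 → max 0  < 12 ✓
-6 -3 0 0 -3 → max 0  < 12 ✓
5 windows satisfy the condition.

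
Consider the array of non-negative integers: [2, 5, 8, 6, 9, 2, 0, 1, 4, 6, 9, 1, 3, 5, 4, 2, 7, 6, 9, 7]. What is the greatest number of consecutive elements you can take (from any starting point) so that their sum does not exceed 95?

19

Extend to the right; shrink from the left whenever the sum exceeds 95:
[2] sum 2 len 1
[2, 5] sum 7 len 2
[2, 5, 8] sum 15 len 3
[2, 5, 8, 6] sum 21 len 4
[2, 5, 8, 6, 9] sum 30 len 5
[2, 5, 8, 6, 9, 2] sum 32 len 6
[2, 5, 8, 6, 9, 2, 0] sum 32 len 7
[2, 5, 8, 6, 9, 2, 0, 1] sum 33 len 8
[2, 5, 8, 6, 9, 2, 0, 1, 4] sum 37 len 9
[2, 5, 8, 6, 9, 2, 0, 1, 4, 6] sum 43 len 10
[2, 5, 8, 6, 9, 2, 0, 1, 4, 6, 9] sum 52 len 11
[2, 5, 8, 6, 9, 2, 0, 1, 4, 6, 9, 1] sum 53 len 12
[2, 5, 8, 6, 9, 2, 0, 1, 4, 6, 9, 1, 3] sum 56 len 13
[2, 5, 8, 6, 9, 2, 0, 1, 4, 6, 9, 1, 3, 5] sum 61 len 14
[2, 5, 8, 6, 9, 2, 0, 1, 4, 6, 9, 1, 3, 5, 4] sum 65 len 15
[2, 5, 8, 6, 9, 2, 0, 1, 4, 6, 9, 1, 3, 5, 4, 2] sum 67 len 16
[2, 5, 8, 6, 9, 2, 0, 1, 4, 6, 9, 1, 3, 5, 4, 2, 7] sum 74 len 17
[2, 5, 8, 6, 9, 2, 0, 1, 4, 6, 9, 1, 3, 5, 4, 2, 7, 6] sum 80 len 18
[2, 5, 8, 6, 9, 2, 0, 1, 4, 6, 9, 1, 3, 5, 4, 2, 7, 6, 9] sum 89 len 19
[5, 8, 6, 9, 2, 0, 1, 4, 6, 9, 1, 3, 5, 4, 2, 7, 6, 9, 7] sum 94 len 19
Longest length seen: 19.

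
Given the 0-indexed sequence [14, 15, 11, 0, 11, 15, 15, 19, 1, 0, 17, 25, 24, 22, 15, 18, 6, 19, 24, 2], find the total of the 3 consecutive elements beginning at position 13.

Elements at indices 13..15: 22, 15, 18
sum(22, 15, 18) = 55

55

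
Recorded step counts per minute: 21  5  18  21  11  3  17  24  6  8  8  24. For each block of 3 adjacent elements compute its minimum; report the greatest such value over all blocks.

11

Window mins for each of the 10 positions:
[21, 5, 18] → min 5
[5, 18, 21] → min 5
[18, 21, 11] → min 11
[21, 11, 3] → min 3
[11, 3, 17] → min 3
[3, 17, 24] → min 3
[17, 24, 6] → min 6
[24, 6, 8] → min 6
[6, 8, 8] → min 6
[8, 8, 24] → min 8
Greatest of these is 11.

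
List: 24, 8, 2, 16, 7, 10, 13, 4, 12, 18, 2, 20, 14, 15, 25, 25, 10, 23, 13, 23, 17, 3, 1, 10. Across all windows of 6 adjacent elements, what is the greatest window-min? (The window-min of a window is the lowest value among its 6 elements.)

(24, 8, 2, 16, 7, 10) → min 2
(8, 2, 16, 7, 10, 13) → min 2
(2, 16, 7, 10, 13, 4) → min 2
(16, 7, 10, 13, 4, 12) → min 4
(7, 10, 13, 4, 12, 18) → min 4
(10, 13, 4, 12, 18, 2) → min 2
(13, 4, 12, 18, 2, 20) → min 2
(4, 12, 18, 2, 20, 14) → min 2
(12, 18, 2, 20, 14, 15) → min 2
(18, 2, 20, 14, 15, 25) → min 2
(2, 20, 14, 15, 25, 25) → min 2
(20, 14, 15, 25, 25, 10) → min 10
(14, 15, 25, 25, 10, 23) → min 10
(15, 25, 25, 10, 23, 13) → min 10
(25, 25, 10, 23, 13, 23) → min 10
(25, 10, 23, 13, 23, 17) → min 10
(10, 23, 13, 23, 17, 3) → min 3
(23, 13, 23, 17, 3, 1) → min 1
(13, 23, 17, 3, 1, 10) → min 1
Greatest of these is 10.

10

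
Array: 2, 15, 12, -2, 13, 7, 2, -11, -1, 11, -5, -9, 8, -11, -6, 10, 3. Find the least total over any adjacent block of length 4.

Window sums for each of the 14 positions:
2 15 12 -2 → sum 27
15 12 -2 13 → sum 38
12 -2 13 7 → sum 30
-2 13 7 2 → sum 20
13 7 2 -11 → sum 11
7 2 -11 -1 → sum -3
2 -11 -1 11 → sum 1
-11 -1 11 -5 → sum -6
-1 11 -5 -9 → sum -4
11 -5 -9 8 → sum 5
-5 -9 8 -11 → sum -17
-9 8 -11 -6 → sum -18
8 -11 -6 10 → sum 1
-11 -6 10 3 → sum -4
Least of these is -18.

-18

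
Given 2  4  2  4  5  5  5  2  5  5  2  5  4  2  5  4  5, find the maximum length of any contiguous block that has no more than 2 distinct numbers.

Extend right; when distinct count exceeds 2, shrink from the left:
add 2: window [2] (1 distinct), len 1
add 4: window [2, 4] (2 distinct), len 2
add 2: window [2, 4, 2] (2 distinct), len 3
add 4: window [2, 4, 2, 4] (2 distinct), len 4
add 5: window [4, 5] (2 distinct), len 2
add 5: window [4, 5, 5] (2 distinct), len 3
add 5: window [4, 5, 5, 5] (2 distinct), len 4
add 2: window [5, 5, 5, 2] (2 distinct), len 4
add 5: window [5, 5, 5, 2, 5] (2 distinct), len 5
add 5: window [5, 5, 5, 2, 5, 5] (2 distinct), len 6
add 2: window [5, 5, 5, 2, 5, 5, 2] (2 distinct), len 7
add 5: window [5, 5, 5, 2, 5, 5, 2, 5] (2 distinct), len 8
add 4: window [5, 4] (2 distinct), len 2
add 2: window [4, 2] (2 distinct), len 2
add 5: window [2, 5] (2 distinct), len 2
add 4: window [5, 4] (2 distinct), len 2
add 5: window [5, 4, 5] (2 distinct), len 3
Longest length with ≤2 distinct: 8.

8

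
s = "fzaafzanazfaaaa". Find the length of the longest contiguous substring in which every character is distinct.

add f: [f] len 1
add z: [f, z] len 2
add a: [f, z, a] len 3
add a (repeat a, move left end past it): [a] len 1
add f: [a, f] len 2
add z: [a, f, z] len 3
add a (repeat a, move left end past it): [f, z, a] len 3
add n: [f, z, a, n] len 4
add a (repeat a, move left end past it): [n, a] len 2
add z: [n, a, z] len 3
add f: [n, a, z, f] len 4
add a (repeat a, move left end past it): [z, f, a] len 3
add a (repeat a, move left end past it): [a] len 1
add a (repeat a, move left end past it): [a] len 1
add a (repeat a, move left end past it): [a] len 1
Longest all-distinct length: 4.

4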